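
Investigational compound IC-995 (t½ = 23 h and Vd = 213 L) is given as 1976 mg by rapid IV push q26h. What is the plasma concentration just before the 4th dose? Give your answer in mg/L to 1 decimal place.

7.1 mg/L

f = (1/2)^(τ/t½) = (1/2)^(26/23) ≈ 0.4568.
C₀ = D/Vd = 1976/213 ≈ 9.277 mg/L.
Before the 4th dose, 3 doses have been given. Superposition: Cmin = C₀·(f + f² + … + f^3).
≈ 9.277 × (0.4568 + 0.2087 + 0.0953) ≈ 9.277 × 0.7608 ≈ 7.058 mg/L.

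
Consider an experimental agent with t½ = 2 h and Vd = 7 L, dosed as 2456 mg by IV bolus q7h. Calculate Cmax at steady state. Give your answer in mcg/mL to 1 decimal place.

384.9 mcg/mL

k = ln2/t½ = ln2/2 ≈ 0.346574 h⁻¹; fraction remaining f = e^(−kτ) = e^(−0.346574×7) ≈ 0.0884.
At steady state, accumulation factor R = 1/(1 − e^(−kτ)) ≈ 1.0970.
Each bolus raises the concentration by D/Vd = 2456/7 ≈ 350.857 mcg/mL.
Steady-state peak Cmax,ss = C₀·R ≈ 350.857 × 1.0970 ≈ 384.890 mcg/mL.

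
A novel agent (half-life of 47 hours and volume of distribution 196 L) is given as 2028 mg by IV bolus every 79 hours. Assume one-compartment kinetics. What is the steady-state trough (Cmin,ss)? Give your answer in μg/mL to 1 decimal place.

4.7 μg/mL

τ/t½ = 79/47 ≈ 1.6809, so fraction remaining f = (1/2)^(79/47) ≈ 0.3119.
Each bolus raises the concentration by D/Vd = 2028/196 ≈ 10.347 μg/mL.
Steady-state trough Cmin,ss = C₀·f/(1−f) ≈ 10.347 × 0.3119/0.6881 ≈ 4.690 μg/mL.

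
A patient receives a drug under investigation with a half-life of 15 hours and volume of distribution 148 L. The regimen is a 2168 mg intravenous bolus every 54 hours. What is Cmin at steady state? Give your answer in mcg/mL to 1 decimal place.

k = ln2/t½ = ln2/15 ≈ 0.046210 h⁻¹; fraction remaining f = e^(−kτ) = e^(−0.046210×54) ≈ 0.0825.
Each bolus raises the concentration by D/Vd = 2168/148 ≈ 14.649 mcg/mL.
Steady-state trough Cmin,ss = C₀·f/(1−f) ≈ 14.649 × 0.0825/0.9175 ≈ 1.317 mcg/mL.

1.3 mcg/mL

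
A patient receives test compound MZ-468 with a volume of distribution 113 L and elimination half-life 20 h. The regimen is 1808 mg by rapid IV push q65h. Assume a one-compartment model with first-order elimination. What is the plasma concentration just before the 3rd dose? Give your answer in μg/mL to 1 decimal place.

1.9 μg/mL

f = (1/2)^(τ/t½) = (1/2)^(65/20) ≈ 0.1051.
C₀ = D/Vd = 1808/113 ≈ 16.000 μg/mL.
Before the 3rd dose, 2 doses have been given. Superposition: Cmin = C₀·(f + f²).
≈ 16.000 × (0.1051 + 0.0110) ≈ 16.000 × 0.1161 ≈ 1.858 μg/mL.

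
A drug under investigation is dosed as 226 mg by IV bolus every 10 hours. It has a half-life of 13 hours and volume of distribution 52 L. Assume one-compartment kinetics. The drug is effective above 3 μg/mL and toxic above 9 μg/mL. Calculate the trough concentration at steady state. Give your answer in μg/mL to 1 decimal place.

6.2 μg/mL

τ/t½ = 10/13 ≈ 0.76923, so fraction remaining f = (1/2)^(10/13) ≈ 0.5867.
Accumulation ratio R = 1/(1 − f) ≈ 1/0.4133 ≈ 2.4195.
Each bolus raises the concentration by D/Vd = 226/52 ≈ 4.346 μg/mL.
Steady-state peak Cmax,ss = C₀·R ≈ 4.346 × 2.4195 ≈ 10.515 μg/mL.
One interval later, Cmin,ss = Cmax,ss·e^(−kτ) ≈ 10.515 × 0.5867 ≈ 6.169 μg/mL.
Trough 6.2 μg/mL vs MEC 3 μg/mL: adequate.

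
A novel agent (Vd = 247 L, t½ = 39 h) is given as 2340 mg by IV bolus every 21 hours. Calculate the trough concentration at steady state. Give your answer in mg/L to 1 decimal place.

20.9 mg/L

k = ln2/t½ = ln2/39 ≈ 0.017773 h⁻¹; fraction remaining f = e^(−kτ) = e^(−0.017773×21) ≈ 0.6885.
At steady state, accumulation factor R = 1/(1 − e^(−kτ)) ≈ 3.2103.
Single-dose peak C₀ = D/Vd = 2340/247 ≈ 9.474 mg/L.
Steady-state peak Cmax,ss = C₀·R ≈ 9.474 × 3.2103 ≈ 30.414 mg/L.
Steady-state trough Cmin,ss = Cmax,ss·f ≈ 30.414 × 0.6885 ≈ 20.940 mg/L.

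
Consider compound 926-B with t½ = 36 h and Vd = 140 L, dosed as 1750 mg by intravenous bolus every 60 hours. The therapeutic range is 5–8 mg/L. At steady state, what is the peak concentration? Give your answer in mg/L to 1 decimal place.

Over one 60-h interval, 60/36 ≈ 1.6667 half-lives elapse, leaving f ≈ 0.3150 of each dose.
At steady state, accumulation factor R = 1/(1 − e^(−kτ)) ≈ 1.4599.
Single-dose peak C₀ = D/Vd = 1750/140 ≈ 12.500 mg/L.
Steady-state peak Cmax,ss = C₀·R ≈ 12.500 × 1.4599 ≈ 18.249 mg/L.
Peak 18.2 mg/L vs MTC 8 mg/L: exceeds toxic threshold.

18.2 mg/L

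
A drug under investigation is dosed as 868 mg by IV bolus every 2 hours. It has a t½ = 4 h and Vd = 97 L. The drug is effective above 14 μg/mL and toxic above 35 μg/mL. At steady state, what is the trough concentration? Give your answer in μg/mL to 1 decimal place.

21.6 μg/mL

τ/t½ = 2/4 ≈ 0.5, so fraction remaining f = (1/2)^(2/4) ≈ 0.7071.
Single-dose peak C₀ = D/Vd = 868/97 ≈ 8.948 μg/mL.
Steady-state trough Cmin,ss = C₀·f/(1−f) ≈ 8.948 × 0.7071/0.2929 ≈ 21.602 μg/mL.
Trough 21.6 μg/mL vs MEC 14 μg/mL: adequate.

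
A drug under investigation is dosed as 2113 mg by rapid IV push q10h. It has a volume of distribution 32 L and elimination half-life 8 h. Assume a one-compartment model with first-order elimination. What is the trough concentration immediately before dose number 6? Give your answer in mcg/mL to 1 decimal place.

47.3 mcg/mL

f = (1/2)^(τ/t½) = (1/2)^(10/8) ≈ 0.4204.
C₀ = D/Vd = 2113/32 ≈ 66.031 mcg/mL.
Before the 6th dose, 5 doses have been given. Superposition: Cmin = C₀·(f + f² + … + f^5).
≈ 66.031 × (0.4204 + 0.1767 + 0.0743 + 0.0312 + 0.0131) ≈ 66.031 × 0.7157 ≈ 47.258 mcg/mL.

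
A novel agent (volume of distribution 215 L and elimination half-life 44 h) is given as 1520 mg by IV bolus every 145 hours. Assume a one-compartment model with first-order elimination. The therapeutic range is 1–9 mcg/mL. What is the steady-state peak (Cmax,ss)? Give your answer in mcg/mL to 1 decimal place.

7.9 mcg/mL

k = ln2/t½ = ln2/44 ≈ 0.015753 h⁻¹; fraction remaining f = e^(−kτ) = e^(−0.015753×145) ≈ 0.1019.
Accumulation ratio R = 1/(1 − f) ≈ 1/0.8981 ≈ 1.1135.
Single-dose peak C₀ = D/Vd = 1520/215 ≈ 7.070 mcg/mL.
Steady-state peak Cmax,ss = C₀·R ≈ 7.070 × 1.1135 ≈ 7.872 mcg/mL.
Peak 7.9 mcg/mL vs MTC 9 mcg/mL: below toxic threshold.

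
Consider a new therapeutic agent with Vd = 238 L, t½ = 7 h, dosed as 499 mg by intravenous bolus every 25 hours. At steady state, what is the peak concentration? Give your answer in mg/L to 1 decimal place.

k = ln2/t½ = ln2/7 ≈ 0.099021 h⁻¹; fraction remaining f = e^(−kτ) = e^(−0.099021×25) ≈ 0.0841.
Accumulation ratio R = 1/(1 − f) ≈ 1/0.9159 ≈ 1.0918.
Each bolus raises the concentration by D/Vd = 499/238 ≈ 2.097 mg/L.
Steady-state peak Cmax,ss = C₀·R ≈ 2.097 × 1.0918 ≈ 2.290 mg/L.

2.3 mg/L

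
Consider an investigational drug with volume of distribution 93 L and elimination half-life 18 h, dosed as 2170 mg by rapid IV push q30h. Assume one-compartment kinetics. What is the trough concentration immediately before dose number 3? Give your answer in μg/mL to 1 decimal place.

f = (1/2)^(τ/t½) = (1/2)^(30/18) ≈ 0.3150.
C₀ = D/Vd = 2170/93 ≈ 23.333 μg/mL.
Before the 3rd dose, 2 doses have been given. Superposition: Cmin = C₀·(f + f²).
≈ 23.333 × (0.3150 + 0.0992) ≈ 23.333 × 0.4142 ≈ 9.665 μg/mL.

9.7 μg/mL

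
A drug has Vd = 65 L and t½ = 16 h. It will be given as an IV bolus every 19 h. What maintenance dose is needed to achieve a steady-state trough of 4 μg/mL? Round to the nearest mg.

τ/t½ = 19/16 ≈ 1.1875, so f = (1/2)^(19/16) ≈ 0.439063.
Cmin,ss = (D/Vd)·f/(1−f), so D = Cmin,ss·Vd·(1−f)/f.
D = 4 × 65 × (1−f)/f ≈ 4 × 65 × 1.27758 ≈ 332.17 mg.

332 mg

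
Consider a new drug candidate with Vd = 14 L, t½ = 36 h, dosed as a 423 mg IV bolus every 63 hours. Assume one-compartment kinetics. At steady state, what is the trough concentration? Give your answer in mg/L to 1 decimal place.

12.8 mg/L

τ/t½ = 63/36 ≈ 1.75, so fraction remaining f = (1/2)^(63/36) ≈ 0.2973.
At steady state, accumulation factor R = 1/(1 − e^(−kτ)) ≈ 1.4231.
Each bolus raises the concentration by D/Vd = 423/14 ≈ 30.214 mg/L.
Cmax,ss = C₀/(1 − f) ≈ 30.214/0.7027 ≈ 42.997 mg/L.
Steady-state trough Cmin,ss = Cmax,ss·f ≈ 42.997 × 0.2973 ≈ 12.783 mg/L.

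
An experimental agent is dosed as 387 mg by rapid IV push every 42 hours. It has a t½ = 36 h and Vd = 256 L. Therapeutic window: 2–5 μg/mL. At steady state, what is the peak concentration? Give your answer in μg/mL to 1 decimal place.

Over one 42-h interval, 42/36 ≈ 1.1667 half-lives elapse, leaving f ≈ 0.4454 of each dose.
At steady state, accumulation factor R = 1/(1 − e^(−kτ)) ≈ 1.8031.
Each bolus raises the concentration by D/Vd = 387/256 ≈ 1.512 μg/mL.
Steady-state peak Cmax,ss = C₀·R ≈ 1.512 × 1.8031 ≈ 2.726 μg/mL.
Peak 2.7 μg/mL vs MTC 5 μg/mL: below toxic threshold.

2.7 μg/mL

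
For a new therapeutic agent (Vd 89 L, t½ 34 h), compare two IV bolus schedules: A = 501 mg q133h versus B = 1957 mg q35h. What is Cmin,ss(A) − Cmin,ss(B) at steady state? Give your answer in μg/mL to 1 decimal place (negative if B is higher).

-20.7 μg/mL

Regimen A: f = (1/2)^(133/34) ≈ 0.0664; Cmin,ss = (501/89)·f/(1−f) ≈ 0.400 μg/mL.
Regimen B: f = (1/2)^(35/34) ≈ 0.4899; Cmin,ss = (1957/89)·f/(1−f) ≈ 21.118 μg/mL.
Difference ≈ 0.400 − 21.118 ≈ -20.718 μg/mL.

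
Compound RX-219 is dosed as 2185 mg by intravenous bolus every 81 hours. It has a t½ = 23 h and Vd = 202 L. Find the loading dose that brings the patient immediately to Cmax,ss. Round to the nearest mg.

f = (1/2)^(81/23) ≈ 0.087066; accumulation ratio R = 1/(1−f) ≈ 1.09537.
Loading dose to hit Cmax,ss on first dose: D_load = D_maint·R ≈ 2185 × 1.09537 ≈ 2393.38 mg.

2393 mg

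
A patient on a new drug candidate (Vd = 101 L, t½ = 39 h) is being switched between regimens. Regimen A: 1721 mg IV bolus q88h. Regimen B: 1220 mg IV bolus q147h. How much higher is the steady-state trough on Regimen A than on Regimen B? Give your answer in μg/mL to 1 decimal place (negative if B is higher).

3.6 μg/mL

Regimen A: f = (1/2)^(88/39) ≈ 0.2093; Cmin,ss = (1721/101)·f/(1−f) ≈ 4.510 μg/mL.
Regimen B: f = (1/2)^(147/39) ≈ 0.0733; Cmin,ss = (1220/101)·f/(1−f) ≈ 0.955 μg/mL.
Difference ≈ 4.510 − 0.955 ≈ 3.555 μg/mL.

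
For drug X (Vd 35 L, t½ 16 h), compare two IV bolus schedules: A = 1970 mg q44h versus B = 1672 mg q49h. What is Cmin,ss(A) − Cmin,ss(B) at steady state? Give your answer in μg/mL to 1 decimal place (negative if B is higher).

3.3 μg/mL

Regimen A: f = (1/2)^(44/16) ≈ 0.1487; Cmin,ss = (1970/35)·f/(1−f) ≈ 9.832 μg/mL.
Regimen B: f = (1/2)^(49/16) ≈ 0.1197; Cmin,ss = (1672/35)·f/(1−f) ≈ 6.496 μg/mL.
Difference ≈ 9.832 − 6.496 ≈ 3.336 μg/mL.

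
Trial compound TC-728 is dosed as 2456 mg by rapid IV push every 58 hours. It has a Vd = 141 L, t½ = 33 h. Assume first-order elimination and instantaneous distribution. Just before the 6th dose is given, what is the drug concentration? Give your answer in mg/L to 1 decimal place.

7.3 mg/L

f = (1/2)^(τ/t½) = (1/2)^(58/33) ≈ 0.2957.
C₀ = D/Vd = 2456/141 ≈ 17.418 mg/L.
Before the 6th dose, 5 doses have been given. Superposition: Cmin = C₀·(f + f² + … + f^5).
≈ 17.418 × (0.2957 + 0.0874 + 0.0259 + 0.0076 + 0.0023) ≈ 17.418 × 0.4189 ≈ 7.296 mg/L.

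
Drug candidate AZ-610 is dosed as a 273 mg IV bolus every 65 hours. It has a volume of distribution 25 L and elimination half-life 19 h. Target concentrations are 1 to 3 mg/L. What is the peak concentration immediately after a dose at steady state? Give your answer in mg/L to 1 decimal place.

Over one 65-h interval, 65/19 ≈ 3.4211 half-lives elapse, leaving f ≈ 0.0934 of each dose.
At steady state, accumulation factor R = 1/(1 − e^(−kτ)) ≈ 1.1030.
Each bolus raises the concentration by D/Vd = 273/25 ≈ 10.920 mg/L.
Cmax,ss = C₀/(1 − f) ≈ 10.920/0.9066 ≈ 12.045 mg/L.
Peak 12.0 mg/L vs MTC 3 mg/L: exceeds toxic threshold.

12.0 mg/L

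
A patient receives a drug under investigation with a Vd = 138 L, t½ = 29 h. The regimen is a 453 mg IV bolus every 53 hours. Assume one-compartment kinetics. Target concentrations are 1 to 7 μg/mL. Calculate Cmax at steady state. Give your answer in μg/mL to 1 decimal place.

Over one 53-h interval, 53/29 ≈ 1.8276 half-lives elapse, leaving f ≈ 0.2817 of each dose.
Accumulation ratio R = 1/(1 − f) ≈ 1/0.7183 ≈ 1.3922.
Single-dose peak C₀ = D/Vd = 453/138 ≈ 3.283 μg/mL.
Cmax,ss = C₀/(1 − f) ≈ 3.283/0.7183 ≈ 4.571 μg/mL.
Peak 4.6 μg/mL vs MTC 7 μg/mL: below toxic threshold.

4.6 μg/mL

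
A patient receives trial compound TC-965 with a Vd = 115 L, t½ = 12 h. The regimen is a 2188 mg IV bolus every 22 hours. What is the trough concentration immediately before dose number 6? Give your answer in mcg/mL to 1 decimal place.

7.4 mcg/mL

f = (1/2)^(τ/t½) = (1/2)^(22/12) ≈ 0.2806.
C₀ = D/Vd = 2188/115 ≈ 19.026 mcg/mL.
Before the 6th dose, 5 doses have been given. Superposition: Cmin = C₀·(f + f² + … + f^5).
≈ 19.026 × (0.2806 + 0.0787 + 0.0221 + 0.0062 + 0.0017) ≈ 19.026 × 0.3893 ≈ 7.407 mcg/mL.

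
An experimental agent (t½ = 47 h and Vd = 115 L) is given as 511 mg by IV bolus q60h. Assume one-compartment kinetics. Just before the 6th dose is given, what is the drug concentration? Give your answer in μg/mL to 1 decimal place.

3.1 μg/mL

f = (1/2)^(τ/t½) = (1/2)^(60/47) ≈ 0.4128.
C₀ = D/Vd = 511/115 ≈ 4.443 μg/mL.
Before the 6th dose, 5 doses have been given. Superposition: Cmin = C₀·(f + f² + … + f^5).
≈ 4.443 × (0.4128 + 0.1704 + 0.0703 + 0.0290 + 0.0120) ≈ 4.443 × 0.6945 ≈ 3.086 μg/mL.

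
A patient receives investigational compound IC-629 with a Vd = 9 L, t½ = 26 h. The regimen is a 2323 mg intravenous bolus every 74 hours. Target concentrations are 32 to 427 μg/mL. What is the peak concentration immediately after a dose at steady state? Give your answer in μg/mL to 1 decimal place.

Over one 74-h interval, 74/26 ≈ 2.8462 half-lives elapse, leaving f ≈ 0.1391 of each dose.
Accumulation ratio R = 1/(1 − f) ≈ 1/0.8609 ≈ 1.1616.
Single-dose peak C₀ = D/Vd = 2323/9 ≈ 258.111 μg/mL.
Steady-state peak Cmax,ss = C₀·R ≈ 258.111 × 1.1616 ≈ 299.822 μg/mL.
Peak 299.8 μg/mL vs MTC 427 μg/mL: below toxic threshold.

299.8 μg/mL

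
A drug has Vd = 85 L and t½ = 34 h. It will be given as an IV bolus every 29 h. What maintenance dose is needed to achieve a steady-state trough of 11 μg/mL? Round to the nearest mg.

τ/t½ = 29/34 ≈ 0.85294, so f = (1/2)^(29/34) ≈ 0.553655.
Cmin,ss = (D/Vd)·f/(1−f), so D = Cmin,ss·Vd·(1−f)/f.
D = 11 × 85 × (1−f)/f ≈ 11 × 85 × 0.80618 ≈ 753.78 mg.

754 mg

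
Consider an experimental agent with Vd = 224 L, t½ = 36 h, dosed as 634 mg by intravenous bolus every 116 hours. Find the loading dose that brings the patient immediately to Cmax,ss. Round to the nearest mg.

f = (1/2)^(116/36) ≈ 0.107155; accumulation ratio R = 1/(1−f) ≈ 1.12002.
Loading dose to hit Cmax,ss on first dose: D_load = D_maint·R ≈ 634 × 1.12002 ≈ 710.09 mg.

710 mg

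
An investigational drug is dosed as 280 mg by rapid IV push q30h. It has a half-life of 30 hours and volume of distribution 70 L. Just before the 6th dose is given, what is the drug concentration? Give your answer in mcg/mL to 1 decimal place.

f = (1/2)^(τ/t½) = (1/2)^(30/30) ≈ 0.5000.
C₀ = D/Vd = 280/70 ≈ 4.000 mcg/mL.
Before the 6th dose, 5 doses have been given. Superposition: Cmin = C₀·(f + f² + … + f^5).
≈ 4.000 × (0.5000 + 0.2500 + 0.1250 + 0.0625 + 0.0313) ≈ 4.000 × 0.9688 ≈ 3.875 mcg/mL.

3.9 mcg/mL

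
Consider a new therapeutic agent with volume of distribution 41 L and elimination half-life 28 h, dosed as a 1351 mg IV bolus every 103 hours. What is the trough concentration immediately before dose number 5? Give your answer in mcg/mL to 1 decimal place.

2.8 mcg/mL

f = (1/2)^(τ/t½) = (1/2)^(103/28) ≈ 0.0781.
C₀ = D/Vd = 1351/41 ≈ 32.951 mcg/mL.
Before the 5th dose, 4 doses have been given. Superposition: Cmin = C₀·(f + f² + … + f^4).
≈ 32.951 × (0.0781 + 0.0061 + 0.0005 + 0.0000) ≈ 32.951 × 0.0847 ≈ 2.791 mcg/mL.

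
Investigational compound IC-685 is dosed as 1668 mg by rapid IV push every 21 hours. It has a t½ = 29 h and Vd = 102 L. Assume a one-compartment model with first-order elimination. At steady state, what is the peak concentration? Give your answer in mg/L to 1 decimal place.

41.4 mg/L

k = ln2/t½ = ln2/29 ≈ 0.023902 h⁻¹; fraction remaining f = e^(−kτ) = e^(−0.023902×21) ≈ 0.6054.
At steady state, accumulation factor R = 1/(1 − e^(−kτ)) ≈ 2.5342.
Single-dose peak C₀ = D/Vd = 1668/102 ≈ 16.353 mg/L.
Steady-state peak Cmax,ss = C₀·R ≈ 16.353 × 2.5342 ≈ 41.442 mg/L.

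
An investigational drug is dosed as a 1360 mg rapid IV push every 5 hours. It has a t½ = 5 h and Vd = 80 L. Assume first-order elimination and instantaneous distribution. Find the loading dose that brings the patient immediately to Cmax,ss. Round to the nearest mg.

2720 mg

f = (1/2)^(5/5) ≈ 0.500000; accumulation ratio R = 1/(1−f) ≈ 2.00000.
Loading dose to hit Cmax,ss on first dose: D_load = D_maint·R ≈ 1360 × 2.00000 ≈ 2720.00 mg.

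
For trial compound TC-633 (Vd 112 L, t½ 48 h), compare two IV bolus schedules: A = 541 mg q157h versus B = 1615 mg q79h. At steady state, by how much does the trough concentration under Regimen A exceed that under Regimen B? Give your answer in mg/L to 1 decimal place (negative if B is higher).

-6.2 mg/L

Regimen A: f = (1/2)^(157/48) ≈ 0.1036; Cmin,ss = (541/112)·f/(1−f) ≈ 0.558 mg/L.
Regimen B: f = (1/2)^(79/48) ≈ 0.3196; Cmin,ss = (1615/112)·f/(1−f) ≈ 6.773 mg/L.
Difference ≈ 0.558 − 6.773 ≈ -6.215 mg/L.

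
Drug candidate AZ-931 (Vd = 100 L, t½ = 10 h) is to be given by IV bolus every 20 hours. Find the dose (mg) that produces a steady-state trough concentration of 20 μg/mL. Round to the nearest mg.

6000 mg

τ/t½ = 20/10 ≈ 2, so f = (1/2)^(20/10) ≈ 0.250000.
Cmin,ss = (D/Vd)·f/(1−f), so D = Cmin,ss·Vd·(1−f)/f.
D = 20 × 100 × (1−f)/f ≈ 20 × 100 × 3.00000 ≈ 6000.00 mg.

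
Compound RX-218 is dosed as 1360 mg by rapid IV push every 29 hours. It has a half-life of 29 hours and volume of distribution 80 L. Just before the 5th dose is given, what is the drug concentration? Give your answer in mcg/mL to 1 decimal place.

15.9 mcg/mL

f = (1/2)^(τ/t½) = (1/2)^(29/29) ≈ 0.5000.
C₀ = D/Vd = 1360/80 ≈ 17.000 mcg/mL.
Before the 5th dose, 4 doses have been given. Superposition: Cmin = C₀·(f + f² + … + f^4).
≈ 17.000 × (0.5000 + 0.2500 + 0.1250 + 0.0625) ≈ 17.000 × 0.9375 ≈ 15.938 mcg/mL.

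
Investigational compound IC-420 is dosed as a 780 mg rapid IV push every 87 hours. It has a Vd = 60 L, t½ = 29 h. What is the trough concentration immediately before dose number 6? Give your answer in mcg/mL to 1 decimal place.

f = (1/2)^(τ/t½) = (1/2)^(87/29) ≈ 0.1250.
C₀ = D/Vd = 780/60 ≈ 13.000 mcg/mL.
Before the 6th dose, 5 doses have been given. Superposition: Cmin = C₀·(f + f² + … + f^5).
≈ 13.000 × (0.1250 + 0.0156 + 0.0020 + 0.0002 + 0.0000) ≈ 13.000 × 0.1428 ≈ 1.856 mcg/mL.

1.9 mcg/mL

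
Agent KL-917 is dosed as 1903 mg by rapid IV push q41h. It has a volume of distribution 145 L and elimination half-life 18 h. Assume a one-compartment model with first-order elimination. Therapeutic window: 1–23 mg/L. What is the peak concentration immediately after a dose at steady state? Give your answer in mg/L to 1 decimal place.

k = ln2/t½ = ln2/18 ≈ 0.038508 h⁻¹; fraction remaining f = e^(−kτ) = e^(−0.038508×41) ≈ 0.2062.
At steady state, accumulation factor R = 1/(1 − e^(−kτ)) ≈ 1.2598.
Single-dose peak C₀ = D/Vd = 1903/145 ≈ 13.124 mg/L.
Cmax,ss = C₀/(1 − f) ≈ 13.124/0.7938 ≈ 16.533 mg/L.
Peak 16.5 mg/L vs MTC 23 mg/L: below toxic threshold.

16.5 mg/L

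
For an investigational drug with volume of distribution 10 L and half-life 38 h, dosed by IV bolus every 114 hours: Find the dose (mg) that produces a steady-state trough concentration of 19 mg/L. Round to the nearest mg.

τ/t½ = 114/38 ≈ 3, so f = (1/2)^(114/38) ≈ 0.125000.
Cmin,ss = (D/Vd)·f/(1−f), so D = Cmin,ss·Vd·(1−f)/f.
D = 19 × 10 × (1−f)/f ≈ 19 × 10 × 7.00000 ≈ 1330.00 mg.

1330 mg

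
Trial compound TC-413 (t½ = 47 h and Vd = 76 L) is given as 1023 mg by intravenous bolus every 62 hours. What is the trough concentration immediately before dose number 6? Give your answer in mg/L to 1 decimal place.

f = (1/2)^(τ/t½) = (1/2)^(62/47) ≈ 0.4008.
C₀ = D/Vd = 1023/76 ≈ 13.461 mg/L.
Before the 6th dose, 5 doses have been given. Superposition: Cmin = C₀·(f + f² + … + f^5).
≈ 13.461 × (0.4008 + 0.1606 + 0.0644 + 0.0258 + 0.0103) ≈ 13.461 × 0.6619 ≈ 8.910 mg/L.

8.9 mg/L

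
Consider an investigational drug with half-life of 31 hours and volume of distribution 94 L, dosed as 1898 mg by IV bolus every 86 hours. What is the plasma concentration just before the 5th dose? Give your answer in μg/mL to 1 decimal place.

f = (1/2)^(τ/t½) = (1/2)^(86/31) ≈ 0.1462.
C₀ = D/Vd = 1898/94 ≈ 20.191 μg/mL.
Before the 5th dose, 4 doses have been given. Superposition: Cmin = C₀·(f + f² + … + f^4).
≈ 20.191 × (0.1462 + 0.0214 + 0.0031 + 0.0005) ≈ 20.191 × 0.1712 ≈ 3.457 μg/mL.

3.5 μg/mL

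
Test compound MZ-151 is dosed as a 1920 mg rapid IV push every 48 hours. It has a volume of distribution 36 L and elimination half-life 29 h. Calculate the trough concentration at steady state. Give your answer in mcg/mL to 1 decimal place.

24.8 mcg/mL

τ/t½ = 48/29 ≈ 1.6552, so fraction remaining f = (1/2)^(48/29) ≈ 0.3175.
Single-dose peak C₀ = D/Vd = 1920/36 ≈ 53.333 mcg/mL.
Steady-state trough Cmin,ss = C₀·f/(1−f) ≈ 53.333 × 0.3175/0.6825 ≈ 24.811 mcg/mL.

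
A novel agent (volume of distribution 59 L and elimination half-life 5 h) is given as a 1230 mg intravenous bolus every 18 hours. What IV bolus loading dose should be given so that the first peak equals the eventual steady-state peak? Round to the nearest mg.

1341 mg

f = (1/2)^(18/5) ≈ 0.082469; accumulation ratio R = 1/(1−f) ≈ 1.08988.
Loading dose to hit Cmax,ss on first dose: D_load = D_maint·R ≈ 1230 × 1.08988 ≈ 1340.55 mg.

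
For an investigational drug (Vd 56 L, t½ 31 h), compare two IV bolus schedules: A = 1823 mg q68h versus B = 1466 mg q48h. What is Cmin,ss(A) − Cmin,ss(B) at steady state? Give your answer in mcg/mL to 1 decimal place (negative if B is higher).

-4.5 mcg/mL

Regimen A: f = (1/2)^(68/31) ≈ 0.2186; Cmin,ss = (1823/56)·f/(1−f) ≈ 9.107 mcg/mL.
Regimen B: f = (1/2)^(48/31) ≈ 0.3419; Cmin,ss = (1466/56)·f/(1−f) ≈ 13.600 mcg/mL.
Difference ≈ 9.107 − 13.600 ≈ -4.493 mcg/mL.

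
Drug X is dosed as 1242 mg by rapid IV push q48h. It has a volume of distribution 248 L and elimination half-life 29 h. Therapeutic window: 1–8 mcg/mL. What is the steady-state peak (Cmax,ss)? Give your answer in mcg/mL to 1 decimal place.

7.3 mcg/mL

Over one 48-h interval, 48/29 ≈ 1.6552 half-lives elapse, leaving f ≈ 0.3175 of each dose.
At steady state, accumulation factor R = 1/(1 − e^(−kτ)) ≈ 1.4652.
Each bolus raises the concentration by D/Vd = 1242/248 ≈ 5.008 mcg/mL.
Steady-state peak Cmax,ss = C₀·R ≈ 5.008 × 1.4652 ≈ 7.338 mcg/mL.
Peak 7.3 mcg/mL vs MTC 8 mcg/mL: below toxic threshold.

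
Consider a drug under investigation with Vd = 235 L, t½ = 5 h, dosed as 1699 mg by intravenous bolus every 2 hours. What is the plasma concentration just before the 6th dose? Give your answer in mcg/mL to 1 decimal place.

f = (1/2)^(τ/t½) = (1/2)^(2/5) ≈ 0.7579.
C₀ = D/Vd = 1699/235 ≈ 7.230 mcg/mL.
Before the 6th dose, 5 doses have been given. Superposition: Cmin = C₀·(f + f² + … + f^5).
≈ 7.230 × (0.7579 + 0.5744 + 0.4353 + 0.3299 + 0.2501) ≈ 7.230 × 2.3476 ≈ 16.973 mcg/mL.

17.0 mcg/mL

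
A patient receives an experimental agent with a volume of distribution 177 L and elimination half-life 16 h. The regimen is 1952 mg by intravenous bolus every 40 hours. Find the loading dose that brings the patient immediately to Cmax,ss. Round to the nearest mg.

f = (1/2)^(40/16) ≈ 0.176777; accumulation ratio R = 1/(1−f) ≈ 1.21474.
Loading dose to hit Cmax,ss on first dose: D_load = D_maint·R ≈ 1952 × 1.21474 ≈ 2371.17 mg.

2371 mg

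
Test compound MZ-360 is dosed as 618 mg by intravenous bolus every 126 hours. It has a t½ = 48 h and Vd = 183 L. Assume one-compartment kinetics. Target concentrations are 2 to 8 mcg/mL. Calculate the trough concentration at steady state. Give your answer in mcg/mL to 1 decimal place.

k = ln2/t½ = ln2/48 ≈ 0.014441 h⁻¹; fraction remaining f = e^(−kτ) = e^(−0.014441×126) ≈ 0.1621.
At steady state, accumulation factor R = 1/(1 − e^(−kτ)) ≈ 1.1935.
Single-dose peak C₀ = D/Vd = 618/183 ≈ 3.377 mcg/mL.
Cmax,ss = C₀/(1 − f) ≈ 3.377/0.8379 ≈ 4.030 mcg/mL.
Steady-state trough Cmin,ss = Cmax,ss·f ≈ 4.030 × 0.1621 ≈ 0.653 mcg/mL.
Trough 0.7 mcg/mL vs MEC 2 mcg/mL: subtherapeutic.

0.7 mcg/mL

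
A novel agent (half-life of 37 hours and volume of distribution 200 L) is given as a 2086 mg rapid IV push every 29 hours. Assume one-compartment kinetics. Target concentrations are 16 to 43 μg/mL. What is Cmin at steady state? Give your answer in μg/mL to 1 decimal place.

14.5 μg/mL

τ/t½ = 29/37 ≈ 0.78378, so fraction remaining f = (1/2)^(29/37) ≈ 0.5808.
At steady state, accumulation factor R = 1/(1 − e^(−kτ)) ≈ 2.3855.
Each bolus raises the concentration by D/Vd = 2086/200 ≈ 10.430 μg/mL.
Cmax,ss = C₀/(1 − f) ≈ 10.430/0.4192 ≈ 24.881 μg/mL.
One interval later, Cmin,ss = Cmax,ss·e^(−kτ) ≈ 24.881 × 0.5808 ≈ 14.451 μg/mL.
Trough 14.5 μg/mL vs MEC 16 μg/mL: subtherapeutic.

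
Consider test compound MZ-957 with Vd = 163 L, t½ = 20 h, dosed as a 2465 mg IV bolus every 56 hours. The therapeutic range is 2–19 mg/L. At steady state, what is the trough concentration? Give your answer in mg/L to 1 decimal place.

Over one 56-h interval, 56/20 ≈ 2.8 half-lives elapse, leaving f ≈ 0.1436 of each dose.
Single-dose peak C₀ = D/Vd = 2465/163 ≈ 15.123 mg/L.
Steady-state trough Cmin,ss = C₀·f/(1−f) ≈ 15.123 × 0.1436/0.8564 ≈ 2.536 mg/L.
Trough 2.5 mg/L vs MEC 2 mg/L: adequate.

2.5 mg/L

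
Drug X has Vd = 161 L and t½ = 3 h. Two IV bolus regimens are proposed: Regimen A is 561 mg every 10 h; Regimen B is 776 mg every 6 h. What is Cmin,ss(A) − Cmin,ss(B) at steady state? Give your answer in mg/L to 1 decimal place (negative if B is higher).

-1.2 mg/L

Regimen A: f = (1/2)^(10/3) ≈ 0.0992; Cmin,ss = (561/161)·f/(1−f) ≈ 0.384 mg/L.
Regimen B: f = (1/2)^(6/3) ≈ 0.2500; Cmin,ss = (776/161)·f/(1−f) ≈ 1.607 mg/L.
Difference ≈ 0.384 − 1.607 ≈ -1.223 mg/L.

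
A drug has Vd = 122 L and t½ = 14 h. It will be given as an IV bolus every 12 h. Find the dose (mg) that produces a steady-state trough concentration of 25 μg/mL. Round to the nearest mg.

2475 mg

τ/t½ = 12/14 ≈ 0.85714, so f = (1/2)^(12/14) ≈ 0.552045.
Cmin,ss = (D/Vd)·f/(1−f), so D = Cmin,ss·Vd·(1−f)/f.
D = 25 × 122 × (1−f)/f ≈ 25 × 122 × 0.81145 ≈ 2474.92 mg.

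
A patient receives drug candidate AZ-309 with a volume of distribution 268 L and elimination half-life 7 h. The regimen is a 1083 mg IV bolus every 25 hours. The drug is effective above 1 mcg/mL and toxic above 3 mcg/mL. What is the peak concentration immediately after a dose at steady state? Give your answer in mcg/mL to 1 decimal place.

4.4 mcg/mL

Over one 25-h interval, 25/7 ≈ 3.5714 half-lives elapse, leaving f ≈ 0.0841 of each dose.
Accumulation ratio R = 1/(1 − f) ≈ 1/0.9159 ≈ 1.0918.
Each bolus raises the concentration by D/Vd = 1083/268 ≈ 4.041 mcg/mL.
Steady-state peak Cmax,ss = C₀·R ≈ 4.041 × 1.0918 ≈ 4.412 mcg/mL.
Peak 4.4 mcg/mL vs MTC 3 mcg/mL: exceeds toxic threshold.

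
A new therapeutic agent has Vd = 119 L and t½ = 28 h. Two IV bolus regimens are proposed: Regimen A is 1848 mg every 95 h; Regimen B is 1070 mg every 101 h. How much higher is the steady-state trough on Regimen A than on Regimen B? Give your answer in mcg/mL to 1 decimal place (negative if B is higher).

Regimen A: f = (1/2)^(95/28) ≈ 0.0952; Cmin,ss = (1848/119)·f/(1−f) ≈ 1.634 mcg/mL.
Regimen B: f = (1/2)^(101/28) ≈ 0.0821; Cmin,ss = (1070/119)·f/(1−f) ≈ 0.804 mcg/mL.
Difference ≈ 1.634 − 0.804 ≈ 0.830 mcg/mL.

0.8 mcg/mL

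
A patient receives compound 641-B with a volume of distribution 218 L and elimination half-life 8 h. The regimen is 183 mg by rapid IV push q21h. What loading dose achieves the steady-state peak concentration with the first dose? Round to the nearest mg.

218 mg

f = (1/2)^(21/8) ≈ 0.162105; accumulation ratio R = 1/(1−f) ≈ 1.19347.
Loading dose to hit Cmax,ss on first dose: D_load = D_maint·R ≈ 183 × 1.19347 ≈ 218.41 mg.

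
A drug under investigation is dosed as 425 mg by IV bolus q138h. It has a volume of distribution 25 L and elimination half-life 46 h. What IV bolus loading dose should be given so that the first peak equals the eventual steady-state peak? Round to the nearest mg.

486 mg

f = (1/2)^(138/46) ≈ 0.125000; accumulation ratio R = 1/(1−f) ≈ 1.14286.
Loading dose to hit Cmax,ss on first dose: D_load = D_maint·R ≈ 425 × 1.14286 ≈ 485.72 mg.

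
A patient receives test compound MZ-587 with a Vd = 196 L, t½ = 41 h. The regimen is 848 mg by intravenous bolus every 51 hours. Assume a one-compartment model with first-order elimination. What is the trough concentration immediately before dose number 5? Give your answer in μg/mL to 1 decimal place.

3.1 μg/mL

f = (1/2)^(τ/t½) = (1/2)^(51/41) ≈ 0.4222.
C₀ = D/Vd = 848/196 ≈ 4.327 μg/mL.
Before the 5th dose, 4 doses have been given. Superposition: Cmin = C₀·(f + f² + … + f^4).
≈ 4.327 × (0.4222 + 0.1783 + 0.0753 + 0.0318) ≈ 4.327 × 0.7076 ≈ 3.062 μg/mL.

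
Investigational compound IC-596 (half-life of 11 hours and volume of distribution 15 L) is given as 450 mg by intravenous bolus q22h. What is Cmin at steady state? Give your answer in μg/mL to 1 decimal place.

τ = 22 h = 2 half-lives, so f = (1/2)^2 = 0.25.
Accumulation ratio R = 1/(1 − f) = 1/0.75 = 4/3.
Single-dose peak C₀ = D/Vd = 450/15 = 30 μg/mL.
Steady-state peak Cmax,ss = C₀·R = 30 × 4/3 ≈ 40.000 μg/mL.
Steady-state trough Cmin,ss = Cmax,ss·f ≈ 40.000 × 0.25 ≈ 10.000 μg/mL.

10.0 μg/mL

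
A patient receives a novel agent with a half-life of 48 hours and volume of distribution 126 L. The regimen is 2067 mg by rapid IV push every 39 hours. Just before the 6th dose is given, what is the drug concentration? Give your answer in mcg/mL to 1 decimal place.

f = (1/2)^(τ/t½) = (1/2)^(39/48) ≈ 0.5694.
C₀ = D/Vd = 2067/126 ≈ 16.405 mcg/mL.
Before the 6th dose, 5 doses have been given. Superposition: Cmin = C₀·(f + f² + … + f^5).
≈ 16.405 × (0.5694 + 0.3242 + 0.1846 + 0.1051 + 0.0599) ≈ 16.405 × 1.2432 ≈ 20.395 mcg/mL.

20.4 mcg/mL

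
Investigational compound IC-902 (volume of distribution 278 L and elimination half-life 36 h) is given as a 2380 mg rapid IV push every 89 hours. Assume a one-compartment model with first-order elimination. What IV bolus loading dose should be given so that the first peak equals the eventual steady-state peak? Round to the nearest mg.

2903 mg

f = (1/2)^(89/36) ≈ 0.180213; accumulation ratio R = 1/(1−f) ≈ 1.21983.
Loading dose to hit Cmax,ss on first dose: D_load = D_maint·R ≈ 2380 × 1.21983 ≈ 2903.20 mg.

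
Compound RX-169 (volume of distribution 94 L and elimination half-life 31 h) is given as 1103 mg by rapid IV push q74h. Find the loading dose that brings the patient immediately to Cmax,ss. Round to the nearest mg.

1364 mg

f = (1/2)^(74/31) ≈ 0.191167; accumulation ratio R = 1/(1−f) ≈ 1.23635.
Loading dose to hit Cmax,ss on first dose: D_load = D_maint·R ≈ 1103 × 1.23635 ≈ 1363.69 mg.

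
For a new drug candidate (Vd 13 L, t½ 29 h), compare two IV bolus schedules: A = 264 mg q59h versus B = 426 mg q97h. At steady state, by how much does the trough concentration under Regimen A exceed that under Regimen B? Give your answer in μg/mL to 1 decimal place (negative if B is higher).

3.0 μg/mL

Regimen A: f = (1/2)^(59/29) ≈ 0.2441; Cmin,ss = (264/13)·f/(1−f) ≈ 6.558 μg/mL.
Regimen B: f = (1/2)^(97/29) ≈ 0.0984; Cmin,ss = (426/13)·f/(1−f) ≈ 3.576 μg/mL.
Difference ≈ 6.558 − 3.576 ≈ 2.982 μg/mL.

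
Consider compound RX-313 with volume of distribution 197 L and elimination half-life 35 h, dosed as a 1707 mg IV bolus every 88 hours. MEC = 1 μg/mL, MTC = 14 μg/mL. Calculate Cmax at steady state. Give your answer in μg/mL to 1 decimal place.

10.5 μg/mL

τ/t½ = 88/35 ≈ 2.5143, so fraction remaining f = (1/2)^(88/35) ≈ 0.1750.
Accumulation ratio R = 1/(1 − f) ≈ 1/0.8250 ≈ 1.2121.
Single-dose peak C₀ = D/Vd = 1707/197 ≈ 8.665 μg/mL.
Cmax,ss = C₀/(1 − f) ≈ 8.665/0.8250 ≈ 10.503 μg/mL.
Peak 10.5 μg/mL vs MTC 14 μg/mL: below toxic threshold.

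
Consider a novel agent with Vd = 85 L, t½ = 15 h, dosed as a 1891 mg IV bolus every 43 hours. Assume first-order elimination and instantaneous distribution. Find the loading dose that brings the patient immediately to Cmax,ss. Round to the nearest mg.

2191 mg

f = (1/2)^(43/15) ≈ 0.137103; accumulation ratio R = 1/(1−f) ≈ 1.15889.
Loading dose to hit Cmax,ss on first dose: D_load = D_maint·R ≈ 1891 × 1.15889 ≈ 2191.46 mg.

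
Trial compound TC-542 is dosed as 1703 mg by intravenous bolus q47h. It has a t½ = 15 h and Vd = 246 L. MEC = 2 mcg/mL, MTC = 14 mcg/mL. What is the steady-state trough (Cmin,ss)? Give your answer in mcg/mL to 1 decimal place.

0.9 mcg/mL

k = ln2/t½ = ln2/15 ≈ 0.046210 h⁻¹; fraction remaining f = e^(−kτ) = e^(−0.046210×47) ≈ 0.1140.
Accumulation ratio R = 1/(1 − f) ≈ 1/0.8860 ≈ 1.1287.
Single-dose peak C₀ = D/Vd = 1703/246 ≈ 6.923 mcg/mL.
Cmax,ss = C₀/(1 − f) ≈ 6.923/0.8860 ≈ 7.814 mcg/mL.
One interval later, Cmin,ss = Cmax,ss·e^(−kτ) ≈ 7.814 × 0.1140 ≈ 0.891 mcg/mL.
Trough 0.9 mcg/mL vs MEC 2 mcg/mL: subtherapeutic.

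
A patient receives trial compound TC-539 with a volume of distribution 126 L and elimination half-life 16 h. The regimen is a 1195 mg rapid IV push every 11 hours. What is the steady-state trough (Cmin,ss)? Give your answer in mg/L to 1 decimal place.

k = ln2/t½ = ln2/16 ≈ 0.043322 h⁻¹; fraction remaining f = e^(−kτ) = e^(−0.043322×11) ≈ 0.6209.
At steady state, accumulation factor R = 1/(1 − e^(−kτ)) ≈ 2.6378.
Each bolus raises the concentration by D/Vd = 1195/126 ≈ 9.484 mg/L.
Steady-state peak Cmax,ss = C₀·R ≈ 9.484 × 2.6378 ≈ 25.017 mg/L.
One interval later, Cmin,ss = Cmax,ss·e^(−kτ) ≈ 25.017 × 0.6209 ≈ 15.533 mg/L.

15.5 mg/L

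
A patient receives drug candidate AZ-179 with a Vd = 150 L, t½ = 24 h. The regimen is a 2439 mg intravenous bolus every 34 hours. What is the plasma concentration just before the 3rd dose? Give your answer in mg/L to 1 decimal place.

8.4 mg/L

f = (1/2)^(τ/t½) = (1/2)^(34/24) ≈ 0.3746.
C₀ = D/Vd = 2439/150 ≈ 16.260 mg/L.
Before the 3rd dose, 2 doses have been given. Superposition: Cmin = C₀·(f + f²).
≈ 16.260 × (0.3746 + 0.1403) ≈ 16.260 × 0.5149 ≈ 8.372 mg/L.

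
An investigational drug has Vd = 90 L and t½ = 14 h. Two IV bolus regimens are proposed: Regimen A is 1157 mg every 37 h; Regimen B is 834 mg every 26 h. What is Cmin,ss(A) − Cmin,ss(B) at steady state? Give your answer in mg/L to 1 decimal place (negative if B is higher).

-1.1 mg/L

Regimen A: f = (1/2)^(37/14) ≈ 0.1601; Cmin,ss = (1157/90)·f/(1−f) ≈ 2.450 mg/L.
Regimen B: f = (1/2)^(26/14) ≈ 0.2760; Cmin,ss = (834/90)·f/(1−f) ≈ 3.533 mg/L.
Difference ≈ 2.450 − 3.533 ≈ -1.083 mg/L.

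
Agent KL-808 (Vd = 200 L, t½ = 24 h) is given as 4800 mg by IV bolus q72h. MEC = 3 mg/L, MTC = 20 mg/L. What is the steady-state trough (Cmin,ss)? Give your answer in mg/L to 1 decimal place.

3.4 mg/L

The dosing interval is 3 half-lives, so f = 2^(−3) = 0.125.
At steady state, R = 1/(1 − 0.125) = 8/7.
Single-dose peak C₀ = D/Vd = 4800/200 = 24 mg/L.
Steady-state peak Cmax,ss = C₀·R = 24 × 8/7 ≈ 27.429 mg/L.
Steady-state trough Cmin,ss = Cmax,ss·f ≈ 27.429 × 0.125 ≈ 3.429 mg/L.
Trough 3.4 mg/L vs MEC 3 mg/L: adequate.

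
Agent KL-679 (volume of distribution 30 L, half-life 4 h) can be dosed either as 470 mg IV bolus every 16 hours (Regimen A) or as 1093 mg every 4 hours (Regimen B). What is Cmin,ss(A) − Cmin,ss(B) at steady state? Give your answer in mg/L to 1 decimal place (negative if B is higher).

Regimen A: f = (1/2)^(16/4) ≈ 0.0625; Cmin,ss = (470/30)·f/(1−f) ≈ 1.044 mg/L.
Regimen B: f = (1/2)^(4/4) ≈ 0.5000; Cmin,ss = (1093/30)·f/(1−f) ≈ 36.433 mg/L.
Difference ≈ 1.044 − 36.433 ≈ -35.389 mg/L.

-35.4 mg/L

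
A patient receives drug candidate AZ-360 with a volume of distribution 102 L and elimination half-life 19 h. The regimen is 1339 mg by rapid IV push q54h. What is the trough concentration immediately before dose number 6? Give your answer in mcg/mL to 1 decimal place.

f = (1/2)^(τ/t½) = (1/2)^(54/19) ≈ 0.1395.
C₀ = D/Vd = 1339/102 ≈ 13.127 mcg/mL.
Before the 6th dose, 5 doses have been given. Superposition: Cmin = C₀·(f + f² + … + f^5).
≈ 13.127 × (0.1395 + 0.0195 + 0.0027 + 0.0004 + 0.0001) ≈ 13.127 × 0.1622 ≈ 2.129 mcg/mL.

2.1 mcg/mL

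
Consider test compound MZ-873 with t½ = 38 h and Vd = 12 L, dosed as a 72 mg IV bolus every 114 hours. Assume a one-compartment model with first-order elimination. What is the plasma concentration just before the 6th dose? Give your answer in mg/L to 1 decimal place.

0.9 mg/L

f = (1/2)^(τ/t½) = (1/2)^(114/38) ≈ 0.1250.
C₀ = D/Vd = 72/12 ≈ 6.000 mg/L.
Before the 6th dose, 5 doses have been given. Superposition: Cmin = C₀·(f + f² + … + f^5).
≈ 6.000 × (0.1250 + 0.0156 + 0.0020 + 0.0002 + 0.0000) ≈ 6.000 × 0.1428 ≈ 0.857 mg/L.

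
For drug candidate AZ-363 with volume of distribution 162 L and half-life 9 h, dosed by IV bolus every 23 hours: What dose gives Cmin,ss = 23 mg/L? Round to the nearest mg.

τ/t½ = 23/9 ≈ 2.5556, so f = (1/2)^(23/9) ≈ 0.170099.
Cmin,ss = (D/Vd)·f/(1−f), so D = Cmin,ss·Vd·(1−f)/f.
D = 23 × 162 × (1−f)/f ≈ 23 × 162 × 4.87893 ≈ 18178.89 mg.

18179 mg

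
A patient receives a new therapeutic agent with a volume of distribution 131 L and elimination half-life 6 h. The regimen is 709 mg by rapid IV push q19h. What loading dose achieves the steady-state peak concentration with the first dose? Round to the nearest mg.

f = (1/2)^(19/6) ≈ 0.111362; accumulation ratio R = 1/(1−f) ≈ 1.12532.
Loading dose to hit Cmax,ss on first dose: D_load = D_maint·R ≈ 709 × 1.12532 ≈ 797.85 mg.

798 mg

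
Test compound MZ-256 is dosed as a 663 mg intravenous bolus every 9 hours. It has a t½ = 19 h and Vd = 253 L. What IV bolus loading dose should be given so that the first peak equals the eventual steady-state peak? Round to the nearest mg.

2369 mg

f = (1/2)^(9/19) ≈ 0.720123; accumulation ratio R = 1/(1−f) ≈ 3.57300.
Loading dose to hit Cmax,ss on first dose: D_load = D_maint·R ≈ 663 × 3.57300 ≈ 2368.90 mg.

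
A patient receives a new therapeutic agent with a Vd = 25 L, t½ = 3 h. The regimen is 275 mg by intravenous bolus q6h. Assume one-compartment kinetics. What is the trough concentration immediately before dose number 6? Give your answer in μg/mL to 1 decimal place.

3.7 μg/mL

f = (1/2)^(τ/t½) = (1/2)^(6/3) ≈ 0.2500.
C₀ = D/Vd = 275/25 ≈ 11.000 μg/mL.
Before the 6th dose, 5 doses have been given. Superposition: Cmin = C₀·(f + f² + … + f^5).
≈ 11.000 × (0.2500 + 0.0625 + 0.0156 + 0.0039 + 0.0010) ≈ 11.000 × 0.3330 ≈ 3.663 μg/mL.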